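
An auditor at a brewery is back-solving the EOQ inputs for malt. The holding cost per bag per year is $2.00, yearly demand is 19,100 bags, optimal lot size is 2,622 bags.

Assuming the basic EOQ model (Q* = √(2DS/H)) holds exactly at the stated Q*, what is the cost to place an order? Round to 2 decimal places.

Since Q* = (2DS/H)^½, squaring gives Q*²·H = 2DS.
S = Q²H / (2D) = 2,622² × 2 / (2 × 19,100) = 359.9416

$359.94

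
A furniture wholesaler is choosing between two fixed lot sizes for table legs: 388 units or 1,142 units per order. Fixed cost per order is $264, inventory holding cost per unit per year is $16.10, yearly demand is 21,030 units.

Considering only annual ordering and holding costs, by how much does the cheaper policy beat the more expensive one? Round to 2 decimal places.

$3,377.80

For each Q, cost = (D/Q)·S + (Q/2)·H.
TC(388) = (21,030/388)×264 + (388/2)×16.1 = $17,432.47
TC(1,142) = (21,030/1,142)×264 + (1,142/2)×16.1 = $14,054.68
|ΔTC| = |$17,432.47 − $14,054.68| = $3,377.80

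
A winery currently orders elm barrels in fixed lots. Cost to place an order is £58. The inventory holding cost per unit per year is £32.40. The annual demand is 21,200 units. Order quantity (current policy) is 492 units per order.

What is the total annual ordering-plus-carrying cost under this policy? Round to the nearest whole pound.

£10,470

Ordering: D/Q × S = 21,200/492 × £58 = £2,499.19
Holding:  Q/2 × H = 492/2 × £32.4 = £7,970.40
Total = £2,499.19 + £7,970.40 = £10,469.59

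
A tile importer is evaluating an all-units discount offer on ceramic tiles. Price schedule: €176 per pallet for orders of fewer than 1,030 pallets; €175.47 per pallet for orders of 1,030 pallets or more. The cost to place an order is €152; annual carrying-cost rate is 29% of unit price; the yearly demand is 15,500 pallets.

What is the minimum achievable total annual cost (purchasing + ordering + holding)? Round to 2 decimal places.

H₁ = 29%×€176 = €51.0400;  H₂ = 29%×€175.47 = €50.8863
EOQ₁ = √(2×15,500×152/51.0400) = 303.84  (< 1,030, feasible at tier 1)
EOQ₂ = √(2×15,500×152/50.8863) = 304.30  (< 1,030 → use Q = 1,030 at tier-2 price)
TC(tier 1 (EOQ₁), Q≈303.8) = €2,743,508.08
TC(tier 2, Q≈1,030.0) = €2,748,278.82
Minimum at tier 1 (EOQ₁): €2,743,508.08

€2,743,508.08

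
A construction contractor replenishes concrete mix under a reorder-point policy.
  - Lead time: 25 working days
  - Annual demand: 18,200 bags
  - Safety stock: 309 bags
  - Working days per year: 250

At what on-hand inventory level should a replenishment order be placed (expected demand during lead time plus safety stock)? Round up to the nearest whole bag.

Daily demand d = 18,200 / 250 = 72.800 bags/day
Demand during lead time = 72.800 × 25 = 1,820.00
Reorder point = 1,820.00 + 309 = 2,129.00 → round up

2,129 bags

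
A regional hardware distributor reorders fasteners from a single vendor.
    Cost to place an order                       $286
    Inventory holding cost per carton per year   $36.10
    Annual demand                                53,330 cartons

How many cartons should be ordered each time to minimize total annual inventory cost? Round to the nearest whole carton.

Optimal lot size Q* = (2 × 53,330 × $286 / $36.1)^½ ≈ 919.24

919 cartons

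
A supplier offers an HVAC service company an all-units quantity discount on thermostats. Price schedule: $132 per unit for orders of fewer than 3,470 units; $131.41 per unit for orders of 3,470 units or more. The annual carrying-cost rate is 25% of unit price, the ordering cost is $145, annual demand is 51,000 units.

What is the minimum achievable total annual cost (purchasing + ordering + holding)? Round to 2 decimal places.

H₁ = 25%×$132 = $33.0000;  H₂ = 25%×$131.41 = $32.8525
EOQ₁ = √(2×51,000×145/33.0000) = 669.46  (< 3,470, feasible at tier 1)
EOQ₂ = √(2×51,000×145/32.8525) = 670.97  (< 3,470 → use Q = 3,470 at tier-2 price)
TC(tier 1 (EOQ₁), Q≈669.5) = $6,754,092.31
TC(tier 2, Q≈3,470.0) = $6,761,040.21
Minimum at tier 1 (EOQ₁): $6,754,092.31

$6,754,092.31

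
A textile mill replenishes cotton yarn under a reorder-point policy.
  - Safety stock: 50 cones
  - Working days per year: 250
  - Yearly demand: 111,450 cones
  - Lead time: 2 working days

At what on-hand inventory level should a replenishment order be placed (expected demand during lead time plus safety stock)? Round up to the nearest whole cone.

942 cones

Daily demand d = 111,450 / 250 = 445.800 cones/day
Demand during lead time = 445.800 × 2 = 891.60
Reorder point = 891.60 + 50 = 941.60 → round up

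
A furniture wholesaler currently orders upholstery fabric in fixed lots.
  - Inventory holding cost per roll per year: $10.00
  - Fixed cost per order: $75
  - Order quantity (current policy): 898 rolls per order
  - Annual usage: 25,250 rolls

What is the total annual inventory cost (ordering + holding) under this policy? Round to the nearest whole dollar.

$6,599

Ordering: D/Q × S = 25,250/898 × $75 = $2,108.85
Holding:  Q/2 × H = 898/2 × $10 = $4,490.00
Total = $2,108.85 + $4,490.00 = $6,598.85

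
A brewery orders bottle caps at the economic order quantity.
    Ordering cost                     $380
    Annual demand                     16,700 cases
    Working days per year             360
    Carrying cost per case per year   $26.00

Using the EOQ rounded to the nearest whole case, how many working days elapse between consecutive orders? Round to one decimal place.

Optimal lot size Q* = (2 × 16,700 × $380 / $26)^½ ≈ 698.68 → Q = 699 cases
Cycle time = (working days × Q)/D = (360 × 699) / 16,700 = 15.068 days

15.1 days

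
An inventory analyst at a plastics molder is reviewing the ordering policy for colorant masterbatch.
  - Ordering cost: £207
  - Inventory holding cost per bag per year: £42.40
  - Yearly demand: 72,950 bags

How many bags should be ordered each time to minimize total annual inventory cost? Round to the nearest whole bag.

844 bags

2DS/H = 2·72,950·207/42.4 = 712,294.81
EOQ = √712,294.81 ≈ 843.98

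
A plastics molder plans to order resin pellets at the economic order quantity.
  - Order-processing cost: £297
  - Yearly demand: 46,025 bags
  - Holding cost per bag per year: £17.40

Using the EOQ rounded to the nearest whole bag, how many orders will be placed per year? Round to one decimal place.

36.7 orders per year

2DS/H = 2·46,025·297/17.4 = 1,571,198.28
EOQ = √1,571,198.28 ≈ 1,253.47 → Q = 1,253
N = D/Q = 46,025/1,253 ≈ 36.732 orders/yr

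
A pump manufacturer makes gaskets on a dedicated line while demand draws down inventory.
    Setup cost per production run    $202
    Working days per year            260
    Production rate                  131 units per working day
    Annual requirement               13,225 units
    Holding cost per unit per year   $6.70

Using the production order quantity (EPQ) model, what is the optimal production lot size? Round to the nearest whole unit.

1,142 units

Daily demand d = 13,225/260 = 50.865; p = 131; 1 − d/p = 0.61171
EPQ = √(2DS / (H(1 − d/p)))
    = √(2 × 13,225 × 202 / (6.7 × 0.61171)) ≈ 1,141.76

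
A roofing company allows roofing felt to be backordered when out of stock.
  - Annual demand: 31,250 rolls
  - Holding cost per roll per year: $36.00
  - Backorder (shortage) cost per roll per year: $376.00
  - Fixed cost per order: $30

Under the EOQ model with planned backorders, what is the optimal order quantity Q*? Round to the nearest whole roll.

Q* = √(2DS/H) · √((H + b)/b)
   = √(2 × 31,250 × 30 / 36) · √((36 + 376) / 376)
   = 228.218 × 1.0468 ≈ 238.89

239 rolls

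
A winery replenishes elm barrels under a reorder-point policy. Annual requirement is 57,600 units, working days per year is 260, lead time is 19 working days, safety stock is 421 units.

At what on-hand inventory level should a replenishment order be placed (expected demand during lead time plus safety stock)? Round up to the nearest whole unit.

Daily demand d = 57,600 / 260 = 221.538 units/day
Demand during lead time = 221.538 × 19 = 4,209.23
Reorder point = 4,209.23 + 421 = 4,630.23 → round up

4,631 units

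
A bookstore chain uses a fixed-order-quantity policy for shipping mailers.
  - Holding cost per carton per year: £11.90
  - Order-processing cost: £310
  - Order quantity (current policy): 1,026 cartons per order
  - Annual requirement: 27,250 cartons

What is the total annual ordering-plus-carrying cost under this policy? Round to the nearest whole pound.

£14,338

Ordering: D/Q × S = 27,250/1,026 × £310 = £8,233.43
Holding:  Q/2 × H = 1,026/2 × £11.9 = £6,104.70
Total = £8,233.43 + £6,104.70 = £14,338.13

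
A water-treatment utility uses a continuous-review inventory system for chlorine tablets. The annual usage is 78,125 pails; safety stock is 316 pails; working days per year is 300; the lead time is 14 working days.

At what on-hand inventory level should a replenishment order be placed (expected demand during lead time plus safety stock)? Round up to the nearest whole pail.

3,962 pails

Daily demand d = 78,125 / 300 = 260.417 pails/day
Demand during lead time = 260.417 × 14 = 3,645.83
Reorder point = 3,645.83 + 316 = 3,961.83 → round up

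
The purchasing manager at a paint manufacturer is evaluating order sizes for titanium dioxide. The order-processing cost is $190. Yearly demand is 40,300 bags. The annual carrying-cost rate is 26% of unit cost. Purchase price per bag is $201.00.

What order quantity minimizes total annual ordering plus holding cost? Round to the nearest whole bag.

Holding cost per bag per year: H = 26% × $201 = $52.2600
EOQ = √(2DS/H) = √(2 × 40,300 × 190 / 52.26)
    = √(293,034.83) ≈ 541.33

541 bags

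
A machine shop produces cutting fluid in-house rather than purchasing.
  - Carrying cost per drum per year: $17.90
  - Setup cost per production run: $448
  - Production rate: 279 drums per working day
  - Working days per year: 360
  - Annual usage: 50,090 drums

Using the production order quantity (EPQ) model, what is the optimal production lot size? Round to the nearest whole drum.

d = 50,090/360 = 139.1389 drums/day;  effective holding cost H(1 − d/p) = 17.9·(1 − 139.1389/279) = 8.97317
Q* = √(2DS / H_eff) = √(2·50,090·448 / 8.97317) ≈ 2,236.44

2,236 drums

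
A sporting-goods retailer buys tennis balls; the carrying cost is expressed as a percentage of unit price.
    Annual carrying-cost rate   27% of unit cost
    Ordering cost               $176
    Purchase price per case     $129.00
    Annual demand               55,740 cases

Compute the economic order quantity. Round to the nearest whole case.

H = i·C = 0.27 × $129 = $34.8300 per case-year
EOQ = √(2DS/H) = √(2 × 55,740 × 176 / 34.83)
    = √(563,321.27) ≈ 750.55

751 cases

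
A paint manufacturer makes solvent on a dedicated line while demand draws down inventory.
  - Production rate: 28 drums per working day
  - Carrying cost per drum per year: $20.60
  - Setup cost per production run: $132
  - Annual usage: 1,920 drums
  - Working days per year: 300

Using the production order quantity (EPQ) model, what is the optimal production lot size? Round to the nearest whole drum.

d = 1,920/300 = 6.4000 drums/day;  effective holding cost H(1 − d/p) = 20.6·(1 − 6.4000/28) = 15.89143
Q* = √(2DS / H_eff) = √(2·1,920·132 / 15.89143) ≈ 178.60

179 drums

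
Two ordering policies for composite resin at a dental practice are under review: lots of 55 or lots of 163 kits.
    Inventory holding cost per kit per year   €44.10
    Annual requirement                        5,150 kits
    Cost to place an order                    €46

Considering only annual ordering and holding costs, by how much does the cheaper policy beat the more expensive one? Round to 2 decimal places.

€472.50

TC(Q) = (D/Q)S + (Q/2)H
TC(55) = (5,150/55)×46 + (55/2)×44.1 = €5,520.02
TC(163) = (5,150/163)×46 + (163/2)×44.1 = €5,047.52
|ΔTC| = |€5,520.02 − €5,047.52| = €472.50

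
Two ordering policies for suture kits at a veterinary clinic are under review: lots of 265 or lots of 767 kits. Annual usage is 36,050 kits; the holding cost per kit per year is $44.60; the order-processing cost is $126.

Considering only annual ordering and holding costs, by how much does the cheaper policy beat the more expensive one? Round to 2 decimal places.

$23.99

Annual cost at Q: ordering D·S/Q plus holding Q·H/2.
TC(265) = (36,050/265)×126 + (265/2)×44.6 = $23,050.25
TC(767) = (36,050/767)×126 + (767/2)×44.6 = $23,026.26
|ΔTC| = |$23,050.25 − $23,026.26| = $23.99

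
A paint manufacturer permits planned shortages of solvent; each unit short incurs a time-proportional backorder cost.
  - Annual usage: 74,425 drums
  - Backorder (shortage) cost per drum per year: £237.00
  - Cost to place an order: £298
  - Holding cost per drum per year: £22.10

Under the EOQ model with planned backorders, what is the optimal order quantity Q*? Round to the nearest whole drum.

Q* = √(2DS/H) · √((H + b)/b)
   = √(2 × 74,425 × 298 / 22.1) · √((22.1 + 237) / 237)
   = 1,416.728 × 1.0456 ≈ 1,481.31

1,481 drums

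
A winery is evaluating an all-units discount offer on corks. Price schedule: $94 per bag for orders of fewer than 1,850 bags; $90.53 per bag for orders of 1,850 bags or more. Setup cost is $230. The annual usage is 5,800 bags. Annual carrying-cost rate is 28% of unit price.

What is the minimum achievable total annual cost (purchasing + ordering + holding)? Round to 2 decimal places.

$549,242.35

H₁ = 28%×$94 = $26.3200;  H₂ = 28%×$90.53 = $25.3484
EOQ₁ = √(2×5,800×230/26.3200) = 318.38  (< 1,850, feasible at tier 1)
EOQ₂ = √(2×5,800×230/25.3484) = 324.43  (< 1,850 → use Q = 1,850 at tier-2 price)
TC(tier 1 (EOQ₁), Q≈318.4) = $553,579.84
TC(tier 2, Q≈1,850.0) = $549,242.35
Minimum at tier 2: $549,242.35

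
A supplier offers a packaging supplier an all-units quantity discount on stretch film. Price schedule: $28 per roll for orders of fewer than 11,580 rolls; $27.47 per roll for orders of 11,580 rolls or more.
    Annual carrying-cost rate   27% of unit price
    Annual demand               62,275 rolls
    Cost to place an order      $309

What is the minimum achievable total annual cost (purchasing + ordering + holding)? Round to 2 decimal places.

H₁ = 27%×$28 = $7.5600;  H₂ = 27%×$27.47 = $7.4169
EOQ₁ = √(2×62,275×309/7.5600) = 2,256.27  (< 11,580, feasible at tier 1)
EOQ₂ = √(2×62,275×309/7.4169) = 2,277.93  (< 11,580 → use Q = 11,580 at tier-2 price)
TC(tier 1 (EOQ₁), Q≈2,256.3) = $1,760,757.37
TC(tier 2, Q≈11,580.0) = $1,755,299.84
Minimum at tier 2: $1,755,299.84

$1,755,299.84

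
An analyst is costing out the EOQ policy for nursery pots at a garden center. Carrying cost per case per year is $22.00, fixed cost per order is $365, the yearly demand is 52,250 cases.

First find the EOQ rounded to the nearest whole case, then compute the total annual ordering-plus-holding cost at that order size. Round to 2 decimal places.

2DS/H = 2·52,250·365/22 = 1,733,750.00
EOQ = √1,733,750.00 ≈ 1,316.72 → Q = 1,317 cases
Annual ordering cost = (D/Q)·S = (52,250/1,317) × 365 = $14,480.83
Annual holding cost  = (Q/2)·H = (1,317/2) × 22 = $14,487.00
Total = $14,480.83 + $14,487.00 = $28,967.83

$28,967.83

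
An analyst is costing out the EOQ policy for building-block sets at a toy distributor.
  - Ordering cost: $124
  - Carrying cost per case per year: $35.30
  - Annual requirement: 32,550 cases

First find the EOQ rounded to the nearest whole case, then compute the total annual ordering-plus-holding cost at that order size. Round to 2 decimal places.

$16,880.63

EOQ = √(2DS/H) = √(2 × 32,550 × 124 / 35.3)
    = √(228,679.89) ≈ 478.20 → Q = 478 cases
Orders/yr = 32,550/478 = 68.096; ordering cost = 68.096 × $124 = $8,443.93
Average inventory = 478/2 = 239; holding cost = 239 × $35.3 = $8,436.70
Total = $8,443.93 + $8,436.70 = $16,880.63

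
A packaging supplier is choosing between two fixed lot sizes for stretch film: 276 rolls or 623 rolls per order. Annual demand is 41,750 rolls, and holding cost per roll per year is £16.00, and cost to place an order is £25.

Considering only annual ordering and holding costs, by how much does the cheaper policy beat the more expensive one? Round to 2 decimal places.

For each Q, cost = (D/Q)·S + (Q/2)·H.
TC(276) = (41,750/276)×25 + (276/2)×16 = £5,989.70
TC(623) = (41,750/623)×25 + (623/2)×16 = £6,659.36
Lots of 276 are cheaper by £669.66.

£669.66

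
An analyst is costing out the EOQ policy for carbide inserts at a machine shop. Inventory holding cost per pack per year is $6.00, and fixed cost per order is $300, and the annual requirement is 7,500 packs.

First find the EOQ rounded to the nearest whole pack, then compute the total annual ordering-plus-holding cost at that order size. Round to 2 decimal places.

$5,196.15

EOQ = √(2DS/H) = √(2 × 7,500 × 300 / 6)
    = √(750,000.00) ≈ 866.03 → Q = 866 packs
Ordering: D/Q × S = 7,500/866 × $300 = $2,598.15
Holding:  Q/2 × H = 866/2 × $6 = $2,598.00
Total = $2,598.15 + $2,598.00 = $5,196.15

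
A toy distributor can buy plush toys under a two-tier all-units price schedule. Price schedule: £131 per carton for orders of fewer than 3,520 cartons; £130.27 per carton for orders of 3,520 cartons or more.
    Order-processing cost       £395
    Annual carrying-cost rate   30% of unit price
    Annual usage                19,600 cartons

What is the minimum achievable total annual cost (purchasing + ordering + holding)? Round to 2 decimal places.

£2,592,268.22

H₁ = 30%×£131 = £39.3000;  H₂ = 30%×£130.27 = £39.0810
EOQ₁ = √(2×19,600×395/39.3000) = 627.69  (< 3,520, feasible at tier 1)
EOQ₂ = √(2×19,600×395/39.0810) = 629.45  (< 3,520 → use Q = 3,520 at tier-2 price)
TC(tier 1 (EOQ₁), Q≈627.7) = £2,592,268.22
TC(tier 2, Q≈3,520.0) = £2,624,273.99
Minimum at tier 1 (EOQ₁): £2,592,268.22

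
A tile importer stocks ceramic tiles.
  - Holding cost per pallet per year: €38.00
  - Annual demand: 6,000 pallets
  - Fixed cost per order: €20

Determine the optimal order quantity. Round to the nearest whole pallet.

Optimal lot size Q* = (2 × 6,000 × €20 / €38)^½ ≈ 79.47

79 pallets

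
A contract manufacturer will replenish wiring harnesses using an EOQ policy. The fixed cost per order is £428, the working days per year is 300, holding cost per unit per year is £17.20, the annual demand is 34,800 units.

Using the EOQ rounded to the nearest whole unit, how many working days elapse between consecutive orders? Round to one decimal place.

Optimal lot size Q* = (2 × 34,800 × £428 / £17.2)^½ ≈ 1,316.02 → Q = 1,316 units
T = Q/D × 300 days = 1,316/34,800 × 300 = 11.345 days

11.3 days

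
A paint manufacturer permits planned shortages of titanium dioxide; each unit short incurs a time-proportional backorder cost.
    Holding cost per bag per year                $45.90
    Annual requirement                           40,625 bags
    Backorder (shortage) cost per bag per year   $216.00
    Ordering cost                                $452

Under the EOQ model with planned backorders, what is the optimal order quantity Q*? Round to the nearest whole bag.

985 bags

Q* = √(2DS/H) · √((H + b)/b)
   = √(2 × 40,625 × 452 / 45.9) · √((45.9 + 216) / 216)
   = 894.488 × 1.1011 ≈ 984.95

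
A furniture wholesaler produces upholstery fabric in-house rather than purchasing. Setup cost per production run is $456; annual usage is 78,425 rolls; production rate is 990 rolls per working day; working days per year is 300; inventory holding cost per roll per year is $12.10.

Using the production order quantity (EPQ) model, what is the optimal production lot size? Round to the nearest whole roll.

2,834 rolls

d = 78,425/300 = 261.4167 rolls/day;  effective holding cost H(1 − d/p) = 12.1·(1 − 261.4167/990) = 8.90491
Q* = √(2DS / H_eff) = √(2·78,425·456 / 8.90491) ≈ 2,834.07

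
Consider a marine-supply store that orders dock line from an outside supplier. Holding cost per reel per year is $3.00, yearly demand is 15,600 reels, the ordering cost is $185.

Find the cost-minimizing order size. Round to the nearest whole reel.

Q* = √(2·D·S / H) = √(2·15,600·185 / 3) = √1,924,000.0 ≈ 1,387.08

1,387 reels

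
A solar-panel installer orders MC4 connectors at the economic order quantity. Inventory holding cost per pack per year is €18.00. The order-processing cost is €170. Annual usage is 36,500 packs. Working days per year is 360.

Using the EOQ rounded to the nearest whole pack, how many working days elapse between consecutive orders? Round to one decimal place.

8.2 days

2DS/H = 2·36,500·170/18 = 689,444.44
EOQ = √689,444.44 ≈ 830.33 → Q = 830 packs
Days between orders = 360 / (D/Q) = 360 / 43.976 ≈ 8.186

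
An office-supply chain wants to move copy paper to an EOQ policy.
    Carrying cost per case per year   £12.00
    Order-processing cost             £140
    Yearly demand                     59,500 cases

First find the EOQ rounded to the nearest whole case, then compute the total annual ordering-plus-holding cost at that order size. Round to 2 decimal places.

Optimal lot size Q* = (2 × 59,500 × £140 / £12)^½ ≈ 1,178.28 → Q = 1,178 cases
Annual ordering cost = (D/Q)·S = (59,500/1,178) × 140 = £7,071.31
Annual holding cost  = (Q/2)·H = (1,178/2) × 12 = £7,068.00
Total = £7,071.31 + £7,068.00 = £14,139.31

£14,139.31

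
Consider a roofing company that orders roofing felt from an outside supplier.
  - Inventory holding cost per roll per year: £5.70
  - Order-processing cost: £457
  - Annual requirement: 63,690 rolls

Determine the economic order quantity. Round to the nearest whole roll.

3,196 rolls

Optimal lot size Q* = (2 × 63,690 × £457 / £5.7)^½ ≈ 3,195.74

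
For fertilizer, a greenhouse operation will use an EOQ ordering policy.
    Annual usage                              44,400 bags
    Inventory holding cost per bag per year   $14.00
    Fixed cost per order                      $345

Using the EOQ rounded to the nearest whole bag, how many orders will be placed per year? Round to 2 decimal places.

30.02 orders per year

2DS/H = 2·44,400·345/14 = 2,188,285.71
EOQ = √2,188,285.71 ≈ 1,479.29 → Q = 1,479
Orders per year = D/Q = 44,400 / 1,479 = 30.020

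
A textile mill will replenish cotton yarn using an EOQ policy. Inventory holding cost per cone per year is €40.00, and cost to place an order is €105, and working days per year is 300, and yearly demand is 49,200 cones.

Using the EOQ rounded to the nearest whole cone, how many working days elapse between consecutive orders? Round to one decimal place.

3.1 days

Q* = √(2·D·S / H) = √(2·49,200·105 / 40) = √258,300.0 ≈ 508.23 → Q = 508 cones
T = Q/D × 300 days = 508/49,200 × 300 = 3.098 days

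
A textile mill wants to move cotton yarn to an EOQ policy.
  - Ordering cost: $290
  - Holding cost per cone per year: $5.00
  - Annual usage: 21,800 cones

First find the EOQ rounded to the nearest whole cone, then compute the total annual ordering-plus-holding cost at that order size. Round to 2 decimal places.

Optimal lot size Q* = (2 × 21,800 × $290 / $5)^½ ≈ 1,590.22 → Q = 1,590 cones
Ordering: D/Q × S = 21,800/1,590 × $290 = $3,976.10
Holding:  Q/2 × H = 1,590/2 × $5 = $3,975.00
Total = $3,976.10 + $3,975.00 = $7,951.10

$7,951.10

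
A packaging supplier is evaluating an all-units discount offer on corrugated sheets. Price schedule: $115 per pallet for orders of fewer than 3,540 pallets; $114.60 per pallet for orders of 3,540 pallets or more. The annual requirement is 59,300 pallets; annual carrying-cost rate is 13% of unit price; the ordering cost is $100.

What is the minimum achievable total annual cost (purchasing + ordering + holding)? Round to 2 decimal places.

$6,823,824.60

H₁ = 13%×$115 = $14.9500;  H₂ = 13%×$114.60 = $14.8980
EOQ₁ = √(2×59,300×100/14.9500) = 890.68  (< 3,540, feasible at tier 1)
EOQ₂ = √(2×59,300×100/14.8980) = 892.23  (< 3,540 → use Q = 3,540 at tier-2 price)
TC(tier 1 (EOQ₁), Q≈890.7) = $6,832,815.67
TC(tier 2, Q≈3,540.0) = $6,823,824.60
Minimum at tier 2: $6,823,824.60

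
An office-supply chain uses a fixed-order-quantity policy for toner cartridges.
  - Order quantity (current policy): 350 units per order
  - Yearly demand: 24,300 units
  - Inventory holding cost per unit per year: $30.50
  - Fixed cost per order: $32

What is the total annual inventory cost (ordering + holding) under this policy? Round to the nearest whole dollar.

Orders/yr = 24,300/350 = 69.429; ordering cost = 69.429 × $32 = $2,221.71
Average inventory = 350/2 = 175; holding cost = 175 × $30.5 = $5,337.50
Total = $2,221.71 + $5,337.50 = $7,559.21

$7,559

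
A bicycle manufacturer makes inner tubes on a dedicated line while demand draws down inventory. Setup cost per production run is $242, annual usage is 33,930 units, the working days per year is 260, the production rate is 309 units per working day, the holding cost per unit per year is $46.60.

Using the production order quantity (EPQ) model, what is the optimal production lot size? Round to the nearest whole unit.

781 units

Daily demand d = 33,930/260 = 130.500; p = 309; 1 − d/p = 0.57767
EPQ = √(2DS / (H(1 − d/p)))
    = √(2 × 33,930 × 242 / (46.6 × 0.57767)) ≈ 781.06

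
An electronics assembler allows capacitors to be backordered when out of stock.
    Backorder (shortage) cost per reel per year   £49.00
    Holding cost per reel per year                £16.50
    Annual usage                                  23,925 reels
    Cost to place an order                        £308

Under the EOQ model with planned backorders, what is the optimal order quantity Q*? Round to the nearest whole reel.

1,093 reels

Basic EOQ = √(2·23,925·308/16.5) = 945.093
Backorder adjustment √((H+b)/b) = √((16.5+49)/49) = 1.1562
Q* = 945.093 × 1.1562 ≈ 1,092.69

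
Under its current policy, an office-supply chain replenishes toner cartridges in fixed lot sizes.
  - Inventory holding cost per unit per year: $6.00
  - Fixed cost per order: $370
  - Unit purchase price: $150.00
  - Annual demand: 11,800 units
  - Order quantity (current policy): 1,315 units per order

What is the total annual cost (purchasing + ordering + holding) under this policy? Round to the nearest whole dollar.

Annual ordering cost = (D/Q)·S = (11,800/1,315) × 370 = $3,320.15
Annual holding cost  = (Q/2)·H = (1,315/2) × 6 = $3,945.00
Purchase cost = D·C = 11,800 × 150 = $1,770,000.00
Total = $3,320.15 + $3,945.00 + $1,770,000.00 = $1,777,265.15

$1,777,265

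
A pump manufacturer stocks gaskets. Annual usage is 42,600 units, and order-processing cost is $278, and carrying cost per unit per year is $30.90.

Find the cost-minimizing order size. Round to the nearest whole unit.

876 units

Q* = √(2·D·S / H) = √(2·42,600·278 / 30.9) = √766,524.3 ≈ 875.51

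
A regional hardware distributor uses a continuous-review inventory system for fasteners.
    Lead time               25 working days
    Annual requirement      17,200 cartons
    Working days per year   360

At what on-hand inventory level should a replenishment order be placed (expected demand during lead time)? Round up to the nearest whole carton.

1,195 cartons

Daily demand d = 17,200 / 360 = 47.778 cartons/day
Demand during lead time = 47.778 × 25 = 1,194.44
Reorder point = 1,194.44 → round up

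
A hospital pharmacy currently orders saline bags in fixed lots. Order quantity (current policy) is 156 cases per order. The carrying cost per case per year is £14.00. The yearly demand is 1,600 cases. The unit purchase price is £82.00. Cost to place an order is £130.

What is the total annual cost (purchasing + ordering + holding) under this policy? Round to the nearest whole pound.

Ordering: D/Q × S = 1,600/156 × £130 = £1,333.33
Holding:  Q/2 × H = 156/2 × £14 = £1,092.00
Purchase cost = D·C = 1,600 × 82 = £131,200.00
Total = £1,333.33 + £1,092.00 + £131,200.00 = £133,625.33

£133,625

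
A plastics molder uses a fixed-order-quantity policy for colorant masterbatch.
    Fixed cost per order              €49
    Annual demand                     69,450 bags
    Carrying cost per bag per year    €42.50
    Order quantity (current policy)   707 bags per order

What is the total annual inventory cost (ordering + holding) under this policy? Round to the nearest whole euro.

€19,837

Annual ordering cost = (D/Q)·S = (69,450/707) × 49 = €4,813.37
Annual holding cost  = (Q/2)·H = (707/2) × 42.5 = €15,023.75
Total = €4,813.37 + €15,023.75 = €19,837.12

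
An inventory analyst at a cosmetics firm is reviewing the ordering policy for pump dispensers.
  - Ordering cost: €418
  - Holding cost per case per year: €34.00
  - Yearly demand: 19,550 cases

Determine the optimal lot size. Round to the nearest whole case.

693 cases

2DS/H = 2·19,550·418/34 = 480,700.00
EOQ = √480,700.00 ≈ 693.33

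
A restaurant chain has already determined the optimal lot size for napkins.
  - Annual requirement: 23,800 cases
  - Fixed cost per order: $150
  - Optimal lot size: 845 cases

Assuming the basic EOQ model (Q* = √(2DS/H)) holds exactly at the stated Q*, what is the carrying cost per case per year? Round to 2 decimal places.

From Q* = √(2DS/H) ⇒ Q*² = 2DS/H.
H = 2DS / Q² = 2 × 23,800 × 150 / 845² = 9.9996

$10.00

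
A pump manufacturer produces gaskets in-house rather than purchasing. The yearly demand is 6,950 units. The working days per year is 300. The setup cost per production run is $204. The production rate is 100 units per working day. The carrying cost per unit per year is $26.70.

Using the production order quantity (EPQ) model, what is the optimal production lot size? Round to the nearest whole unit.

372 units

d = 6,950/300 = 23.1667 units/day;  effective holding cost H(1 − d/p) = 26.7·(1 − 23.1667/100) = 20.51450
Q* = √(2DS / H_eff) = √(2·6,950·204 / 20.51450) ≈ 371.79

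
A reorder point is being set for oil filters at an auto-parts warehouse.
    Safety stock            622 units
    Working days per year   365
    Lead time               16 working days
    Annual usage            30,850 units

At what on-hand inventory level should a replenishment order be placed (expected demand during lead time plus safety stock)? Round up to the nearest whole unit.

1,975 units

Daily demand d = 30,850 / 365 = 84.521 units/day
Demand during lead time = 84.521 × 16 = 1,352.33
Reorder point = 1,352.33 + 622 = 1,974.33 → round up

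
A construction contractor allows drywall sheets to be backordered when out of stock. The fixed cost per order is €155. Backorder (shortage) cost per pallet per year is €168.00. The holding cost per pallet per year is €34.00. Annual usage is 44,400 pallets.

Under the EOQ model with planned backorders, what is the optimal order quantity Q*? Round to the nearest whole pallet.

698 pallets

Q* = √(2DS/H) · √((H + b)/b)
   = √(2 × 44,400 × 155 / 34) · √((34 + 168) / 168)
   = 636.257 × 1.0965 ≈ 697.68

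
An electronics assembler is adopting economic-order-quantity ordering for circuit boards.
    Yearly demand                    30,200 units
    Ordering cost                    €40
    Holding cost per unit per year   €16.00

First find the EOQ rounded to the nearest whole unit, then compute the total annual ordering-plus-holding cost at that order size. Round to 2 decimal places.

EOQ = √(2DS/H) = √(2 × 30,200 × 40 / 16)
    = √(151,000.00) ≈ 388.59 → Q = 389 units
Annual ordering cost = (D/Q)·S = (30,200/389) × 40 = €3,105.40
Annual holding cost  = (Q/2)·H = (389/2) × 16 = €3,112.00
Total = €3,105.40 + €3,112.00 = €6,217.40

€6,217.40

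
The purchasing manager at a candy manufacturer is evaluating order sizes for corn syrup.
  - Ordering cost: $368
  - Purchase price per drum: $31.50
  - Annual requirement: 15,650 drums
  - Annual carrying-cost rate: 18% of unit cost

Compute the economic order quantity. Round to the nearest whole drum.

1,425 drums

Holding cost per drum per year: H = 18% × $31.5 = $5.6700
EOQ = √(2DS/H) = √(2 × 15,650 × 368 / 5.67)
    = √(2,031,463.84) ≈ 1,425.29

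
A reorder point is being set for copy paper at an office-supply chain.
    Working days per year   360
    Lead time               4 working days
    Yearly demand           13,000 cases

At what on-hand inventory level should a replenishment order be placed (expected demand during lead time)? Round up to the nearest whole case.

145 cases

Daily demand d = 13,000 / 360 = 36.111 cases/day
Demand during lead time = 36.111 × 4 = 144.44
Reorder point = 144.44 → round up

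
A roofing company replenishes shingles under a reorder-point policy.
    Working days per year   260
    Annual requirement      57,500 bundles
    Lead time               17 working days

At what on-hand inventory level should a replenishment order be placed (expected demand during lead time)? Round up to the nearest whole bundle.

3,760 bundles

Daily demand d = 57,500 / 260 = 221.154 bundles/day
Demand during lead time = 221.154 × 17 = 3,759.62
Reorder point = 3,759.62 → round up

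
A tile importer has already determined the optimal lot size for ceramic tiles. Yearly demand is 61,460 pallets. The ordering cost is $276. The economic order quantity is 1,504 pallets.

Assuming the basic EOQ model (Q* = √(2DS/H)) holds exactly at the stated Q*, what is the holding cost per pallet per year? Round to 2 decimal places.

Since Q* = (2DS/H)^½, squaring gives Q*²·H = 2DS.
H = 2DS / Q² = 2 × 61,460 × 276 / 1,504² = 14.9981

$15.00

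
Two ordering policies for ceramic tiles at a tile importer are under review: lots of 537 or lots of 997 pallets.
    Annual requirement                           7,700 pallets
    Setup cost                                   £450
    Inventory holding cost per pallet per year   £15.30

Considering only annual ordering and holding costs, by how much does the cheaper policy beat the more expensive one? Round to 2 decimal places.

For each Q, cost = (D/Q)·S + (Q/2)·H.
TC(537) = (7,700/537)×450 + (537/2)×15.3 = £10,560.56
TC(997) = (7,700/997)×450 + (997/2)×15.3 = £11,102.48
|ΔTC| = |£10,560.56 − £11,102.48| = £541.91

£541.91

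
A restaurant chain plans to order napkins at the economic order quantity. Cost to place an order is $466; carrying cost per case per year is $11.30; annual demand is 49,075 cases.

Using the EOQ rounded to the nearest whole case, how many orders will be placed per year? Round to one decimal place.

24.4 orders per year

2DS/H = 2·49,075·466/11.3 = 4,047,601.77
EOQ = √4,047,601.77 ≈ 2,011.87 → Q = 2,012
N = D/Q = 49,075/2,012 ≈ 24.391 orders/yr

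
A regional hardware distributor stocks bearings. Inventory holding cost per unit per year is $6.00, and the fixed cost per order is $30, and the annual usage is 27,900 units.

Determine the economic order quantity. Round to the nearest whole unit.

528 units

EOQ = √(2DS/H) = √(2 × 27,900 × 30 / 6)
    = √(279,000.00) ≈ 528.20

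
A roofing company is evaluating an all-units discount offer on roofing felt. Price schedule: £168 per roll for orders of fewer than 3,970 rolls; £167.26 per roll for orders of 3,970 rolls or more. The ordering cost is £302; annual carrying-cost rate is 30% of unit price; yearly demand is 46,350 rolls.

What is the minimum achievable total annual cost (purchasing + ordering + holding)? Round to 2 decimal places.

£7,824,362.86

H₁ = 30%×£168 = £50.4000;  H₂ = 30%×£167.26 = £50.1780
EOQ₁ = √(2×46,350×302/50.4000) = 745.29  (< 3,970, feasible at tier 1)
EOQ₂ = √(2×46,350×302/50.1780) = 746.94  (< 3,970 → use Q = 3,970 at tier-2 price)
TC(tier 1 (EOQ₁), Q≈745.3) = £7,824,362.86
TC(tier 2, Q≈3,970.0) = £7,855,630.20
Minimum at tier 1 (EOQ₁): £7,824,362.86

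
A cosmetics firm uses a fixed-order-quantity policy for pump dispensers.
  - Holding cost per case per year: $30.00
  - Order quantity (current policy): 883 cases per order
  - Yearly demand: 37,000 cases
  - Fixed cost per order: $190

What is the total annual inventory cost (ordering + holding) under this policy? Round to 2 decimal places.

$21,206.49

Ordering: D/Q × S = 37,000/883 × $190 = $7,961.49
Holding:  Q/2 × H = 883/2 × $30 = $13,245.00
Total = $7,961.49 + $13,245.00 = $21,206.49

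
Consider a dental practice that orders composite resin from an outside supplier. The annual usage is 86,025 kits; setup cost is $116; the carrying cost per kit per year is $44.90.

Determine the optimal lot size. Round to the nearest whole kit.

Q* = √(2·D·S / H) = √(2·86,025·116 / 44.9) = √444,494.4 ≈ 666.70

667 kits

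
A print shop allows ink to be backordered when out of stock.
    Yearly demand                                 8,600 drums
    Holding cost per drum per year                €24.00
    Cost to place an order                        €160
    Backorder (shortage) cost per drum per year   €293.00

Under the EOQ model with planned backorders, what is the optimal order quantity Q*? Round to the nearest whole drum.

352 drums

Q* = √(2DS/H) · √((H + b)/b)
   = √(2 × 8,600 × 160 / 24) · √((24 + 293) / 293)
   = 338.625 × 1.0401 ≈ 352.22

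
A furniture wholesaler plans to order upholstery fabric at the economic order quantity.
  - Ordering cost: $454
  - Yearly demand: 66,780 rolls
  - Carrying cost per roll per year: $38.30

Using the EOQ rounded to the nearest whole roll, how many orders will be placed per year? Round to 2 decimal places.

53.08 orders per year

Q* = √(2·D·S / H) = √(2·66,780·454 / 38.3) = √1,583,191.6 ≈ 1,258.25 → Q = 1,258
N = D/Q = 66,780/1,258 ≈ 53.084 orders/yr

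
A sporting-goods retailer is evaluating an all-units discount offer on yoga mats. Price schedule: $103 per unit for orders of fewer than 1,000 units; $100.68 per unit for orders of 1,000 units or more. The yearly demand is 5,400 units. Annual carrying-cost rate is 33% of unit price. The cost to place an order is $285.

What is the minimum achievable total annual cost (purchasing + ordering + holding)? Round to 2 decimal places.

$561,823.20

H₁ = 33%×$103 = $33.9900;  H₂ = 33%×$100.68 = $33.2244
EOQ₁ = √(2×5,400×285/33.9900) = 300.93  (< 1,000, feasible at tier 1)
EOQ₂ = √(2×5,400×285/33.2244) = 304.37  (< 1,000 → use Q = 1,000 at tier-2 price)
TC(tier 1 (EOQ₁), Q≈300.9) = $566,428.45
TC(tier 2, Q≈1,000.0) = $561,823.20
Minimum at tier 2: $561,823.20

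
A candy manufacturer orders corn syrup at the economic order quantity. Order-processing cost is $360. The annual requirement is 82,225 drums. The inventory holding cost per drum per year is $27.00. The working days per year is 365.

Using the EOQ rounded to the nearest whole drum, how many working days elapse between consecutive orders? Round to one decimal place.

6.6 days

2DS/H = 2·82,225·360/27 = 2,192,666.67
EOQ = √2,192,666.67 ≈ 1,480.77 → Q = 1,481 drums
T = Q/D × 365 days = 1,481/82,225 × 365 = 6.574 days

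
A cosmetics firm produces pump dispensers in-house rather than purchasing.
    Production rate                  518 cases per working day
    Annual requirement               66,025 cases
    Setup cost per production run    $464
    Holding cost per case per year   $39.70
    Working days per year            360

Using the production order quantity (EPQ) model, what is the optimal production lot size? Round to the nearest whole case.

d = 66,025/360 = 183.4028 cases/day;  effective holding cost H(1 − d/p) = 39.7·(1 − 183.4028/518) = 25.64384
Q* = √(2DS / H_eff) = √(2·66,025·464 / 25.64384) ≈ 1,545.74

1,546 cases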